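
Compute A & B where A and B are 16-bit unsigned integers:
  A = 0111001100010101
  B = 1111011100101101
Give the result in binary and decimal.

Apply & to each column (1 only where both bits are 1):
  0111001100010101
& 1111011100101101
------------------
  0111001100000101

Answer: 0111001100000101 (29445)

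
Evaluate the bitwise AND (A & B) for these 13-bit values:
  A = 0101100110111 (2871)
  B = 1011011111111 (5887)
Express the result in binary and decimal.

Apply & to each column (1 only where both bits are 1):
  0101100110111
& 1011011111111
---------------
  0001000110111

Answer: 0001000110111 (567)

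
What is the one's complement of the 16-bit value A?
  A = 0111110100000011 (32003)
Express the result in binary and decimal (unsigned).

Flip each bit (0->1, 1->0):
  0111110100000011
  1000001011111100

Answer: 1000001011111100 (33532)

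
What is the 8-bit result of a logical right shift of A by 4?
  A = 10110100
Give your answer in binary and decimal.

Logical shift right by 4: drop the bottom 4 bit(s), prepend 4 zero(s) on the left.
  10110100  ->  keep [1011], discard [0100], prepend 0000
= 00001011

Answer: 00001011 (11)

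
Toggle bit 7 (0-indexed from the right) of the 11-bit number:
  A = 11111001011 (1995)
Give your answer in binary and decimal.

Mask = 1 << 7 = 00010000000
Bit 7 of A is 1; XOR with the mask flips it to 0.
  11111001011
^ 00010000000
-------------
  11101001011

Answer: 11101001011 (1867)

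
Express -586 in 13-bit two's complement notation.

1. Binary of +586:  0001001001010
2. Invert bits:     1110110110101
3. Add 1:           1110110110110

Answer: 1110110110110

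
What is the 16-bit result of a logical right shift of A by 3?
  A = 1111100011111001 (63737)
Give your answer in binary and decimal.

Logical shift right by 3: drop the bottom 3 bit(s), prepend 3 zero(s) on the left.
  1111100011111001  ->  keep [1111100011111], discard [001], prepend 000
= 0001111100011111

Answer: 0001111100011111 (7967)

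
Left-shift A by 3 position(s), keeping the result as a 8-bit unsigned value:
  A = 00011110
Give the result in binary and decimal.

Shift left by 3: drop the top 3 bit(s), append 3 zero(s) on the right.
  00011110  ->  discard [000], keep [11110], append 000
= 11110000

Answer: 11110000 (240)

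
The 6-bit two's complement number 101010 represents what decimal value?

MSB is 1, so the value is negative. Find the magnitude:
1. Invert bits:  010101
2. Add 1:        010110  = 22
3. Apply sign:   -22

Answer: -22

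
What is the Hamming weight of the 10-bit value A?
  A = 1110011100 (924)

1110011100
1-bits at positions (from bit 0 = LSB): 2, 3, 4, 7, 8, 9
Count = 6

Answer: 6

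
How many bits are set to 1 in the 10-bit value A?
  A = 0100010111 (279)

0100010111
1-bits at positions (from bit 0 = LSB): 0, 1, 2, 4, 8
Count = 5

Answer: 5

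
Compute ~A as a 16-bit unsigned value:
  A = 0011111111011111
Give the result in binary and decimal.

Flip each bit (0->1, 1->0):
  0011111111011111
  1100000000100000

Answer: 1100000000100000 (49184)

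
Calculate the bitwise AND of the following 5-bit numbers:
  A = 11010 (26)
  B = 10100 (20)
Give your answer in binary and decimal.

Apply & to each column (1 only where both bits are 1):
  11010
& 10100
-------
  10000

Answer: 10000 (16)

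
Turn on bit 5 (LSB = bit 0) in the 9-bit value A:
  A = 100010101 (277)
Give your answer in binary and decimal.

Mask = 1 << 5 = 000100000
Bit 5 of A is 0, so OR-ing with the mask flips it to 1.
  100010101
| 000100000
-----------
  100110101

Answer: 100110101 (309)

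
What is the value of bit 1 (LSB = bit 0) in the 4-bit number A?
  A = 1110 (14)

Bit 1 is the 2nd from the right.
  1110
    ^
That bit is 1.

Answer: 1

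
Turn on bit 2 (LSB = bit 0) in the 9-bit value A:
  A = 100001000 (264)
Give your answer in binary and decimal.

Mask = 1 << 2 = 000000100
Bit 2 of A is 0, so OR-ing with the mask flips it to 1.
  100001000
| 000000100
-----------
  100001100

Answer: 100001100 (268)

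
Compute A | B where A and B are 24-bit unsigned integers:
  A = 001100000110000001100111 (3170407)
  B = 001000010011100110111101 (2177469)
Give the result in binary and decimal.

Apply | to each column (1 where either bit is 1):
  001100000110000001100111
| 001000010011100110111101
--------------------------
  001100010111100111111111

Answer: 001100010111100111111111 (3242495)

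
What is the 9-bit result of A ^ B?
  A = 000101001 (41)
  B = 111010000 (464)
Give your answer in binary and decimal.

Apply ^ to each column (1 where bits differ):
  000101001
^ 111010000
-----------
  111111001

Answer: 111111001 (505)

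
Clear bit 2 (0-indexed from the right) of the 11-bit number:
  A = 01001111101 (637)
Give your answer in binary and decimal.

Mask = ~(1 << 2) = 11111111011
Bit 2 of A is 1, so AND-ing with the mask clears it to 0.
  01001111101
& 11111111011
-------------
  01001111001

Answer: 01001111001 (633)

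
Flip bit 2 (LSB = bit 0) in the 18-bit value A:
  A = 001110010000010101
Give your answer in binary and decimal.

Mask = 1 << 2 = 000000000000000100
Bit 2 of A is 1; XOR with the mask flips it to 0.
  001110010000010101
^ 000000000000000100
--------------------
  001110010000010001

Answer: 001110010000010001 (58385)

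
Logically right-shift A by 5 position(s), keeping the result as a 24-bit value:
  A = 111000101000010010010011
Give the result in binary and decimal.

Logical shift right by 5: drop the bottom 5 bit(s), prepend 5 zero(s) on the left.
  111000101000010010010011  ->  keep [1110001010000100100], discard [10011], prepend 00000
= 000001110001010000100100

Answer: 000001110001010000100100 (463908)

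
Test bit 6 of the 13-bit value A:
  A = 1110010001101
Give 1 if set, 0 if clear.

Bit 6 is the 7th from the right.
  1110010001101
        ^
That bit is 0.

Answer: 0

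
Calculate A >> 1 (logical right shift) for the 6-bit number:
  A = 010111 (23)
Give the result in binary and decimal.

Logical shift right by 1: drop the bottom 1 bit(s), prepend 1 zero(s) on the left.
  010111  ->  keep [01011], discard [1], prepend 0
= 001011

Answer: 001011 (11)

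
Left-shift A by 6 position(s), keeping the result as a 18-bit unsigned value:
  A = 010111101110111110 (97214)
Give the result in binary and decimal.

Shift left by 6: drop the top 6 bit(s), append 6 zero(s) on the right.
  010111101110111110  ->  discard [010111], keep [101110111110], append 000000
= 101110111110000000

Answer: 101110111110000000 (192384)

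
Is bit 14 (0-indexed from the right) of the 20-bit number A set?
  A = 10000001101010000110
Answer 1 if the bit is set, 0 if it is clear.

Bit 14 is the 15th from the right.
  10000001101010000110
       ^
That bit is 0.

Answer: 0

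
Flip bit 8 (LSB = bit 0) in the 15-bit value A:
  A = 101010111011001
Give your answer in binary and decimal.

Mask = 1 << 8 = 000000100000000
Bit 8 of A is 1; XOR with the mask flips it to 0.
  101010111011001
^ 000000100000000
-----------------
  101010011011001

Answer: 101010011011001 (21721)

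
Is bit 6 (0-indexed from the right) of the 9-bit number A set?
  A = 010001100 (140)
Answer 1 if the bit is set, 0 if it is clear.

Bit 6 is the 7th from the right.
  010001100
    ^
That bit is 0.

Answer: 0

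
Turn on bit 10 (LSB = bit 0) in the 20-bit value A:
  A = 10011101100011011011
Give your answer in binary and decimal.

Mask = 1 << 10 = 00000000010000000000
Bit 10 of A is 0, so OR-ing with the mask flips it to 1.
  10011101100011011011
| 00000000010000000000
----------------------
  10011101110011011011

Answer: 10011101110011011011 (646363)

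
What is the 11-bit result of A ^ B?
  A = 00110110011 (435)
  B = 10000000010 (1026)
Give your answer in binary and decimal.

Apply ^ to each column (1 where bits differ):
  00110110011
^ 10000000010
-------------
  10110110001

Answer: 10110110001 (1457)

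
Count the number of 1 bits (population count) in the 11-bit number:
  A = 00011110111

00011110111
1-bits at positions (from bit 0 = LSB): 0, 1, 2, 4, 5, 6, 7
Count = 7

Answer: 7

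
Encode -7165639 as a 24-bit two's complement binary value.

1. Binary of +7165639:  011011010101011011000111
2. Invert bits:     100100101010100100111000
3. Add 1:           100100101010100100111001

Answer: 100100101010100100111001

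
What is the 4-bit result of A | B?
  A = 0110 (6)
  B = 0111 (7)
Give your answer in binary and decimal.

Apply | to each column (1 where either bit is 1):
  0110
| 0111
------
  0111

Answer: 0111 (7)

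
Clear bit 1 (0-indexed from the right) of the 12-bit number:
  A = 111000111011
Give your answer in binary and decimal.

Mask = ~(1 << 1) = 111111111101
Bit 1 of A is 1, so AND-ing with the mask clears it to 0.
  111000111011
& 111111111101
--------------
  111000111001

Answer: 111000111001 (3641)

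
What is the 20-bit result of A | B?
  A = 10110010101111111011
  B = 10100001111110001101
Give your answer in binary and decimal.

Apply | to each column (1 where either bit is 1):
  10110010101111111011
| 10100001111110001101
----------------------
  10110011111111111111

Answer: 10110011111111111111 (737279)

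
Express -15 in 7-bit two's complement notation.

1. Binary of +15:  0001111
2. Invert bits:     1110000
3. Add 1:           1110001

Answer: 1110001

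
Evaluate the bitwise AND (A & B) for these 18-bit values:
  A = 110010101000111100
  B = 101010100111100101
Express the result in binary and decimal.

Apply & to each column (1 only where both bits are 1):
  110010101000111100
& 101010100111100101
--------------------
  100010100000100100

Answer: 100010100000100100 (141348)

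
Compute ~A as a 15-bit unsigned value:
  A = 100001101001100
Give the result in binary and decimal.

Flip each bit (0->1, 1->0):
  100001101001100
  011110010110011

Answer: 011110010110011 (15539)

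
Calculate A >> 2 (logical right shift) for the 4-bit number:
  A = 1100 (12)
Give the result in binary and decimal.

Logical shift right by 2: drop the bottom 2 bit(s), prepend 2 zero(s) on the left.
  1100  ->  keep [11], discard [00], prepend 00
= 0011

Answer: 0011 (3)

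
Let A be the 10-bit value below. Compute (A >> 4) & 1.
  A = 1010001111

Bit 4 is the 5th from the right.
  1010001111
       ^
That bit is 0.

Answer: 0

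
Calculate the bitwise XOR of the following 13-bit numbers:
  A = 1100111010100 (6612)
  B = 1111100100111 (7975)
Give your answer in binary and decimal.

Apply ^ to each column (1 where bits differ):
  1100111010100
^ 1111100100111
---------------
  0011011110011

Answer: 0011011110011 (1779)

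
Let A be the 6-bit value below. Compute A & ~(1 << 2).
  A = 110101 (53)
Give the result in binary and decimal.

Mask = ~(1 << 2) = 111011
Bit 2 of A is 1, so AND-ing with the mask clears it to 0.
  110101
& 111011
--------
  110001

Answer: 110001 (49)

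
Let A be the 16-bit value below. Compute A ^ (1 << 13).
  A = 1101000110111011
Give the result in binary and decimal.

Mask = 1 << 13 = 0010000000000000
Bit 13 of A is 0; XOR with the mask flips it to 1.
  1101000110111011
^ 0010000000000000
------------------
  1111000110111011

Answer: 1111000110111011 (61883)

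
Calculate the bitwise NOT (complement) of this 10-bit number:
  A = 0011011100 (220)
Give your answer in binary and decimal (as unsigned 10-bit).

Flip each bit (0->1, 1->0):
  0011011100
  1100100011

Answer: 1100100011 (803)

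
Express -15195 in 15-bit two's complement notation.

1. Binary of +15195:  011101101011011
2. Invert bits:     100010010100100
3. Add 1:           100010010100101

Answer: 100010010100101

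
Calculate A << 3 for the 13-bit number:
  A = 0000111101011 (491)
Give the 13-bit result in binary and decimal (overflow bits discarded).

Shift left by 3: drop the top 3 bit(s), append 3 zero(s) on the right.
  0000111101011  ->  discard [000], keep [0111101011], append 000
= 0111101011000

Answer: 0111101011000 (3928)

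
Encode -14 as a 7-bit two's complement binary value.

1. Binary of +14:  0001110
2. Invert bits:     1110001
3. Add 1:           1110010

Answer: 1110010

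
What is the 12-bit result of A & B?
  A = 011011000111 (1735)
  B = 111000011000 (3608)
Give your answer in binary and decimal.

Apply & to each column (1 only where both bits are 1):
  011011000111
& 111000011000
--------------
  011000000000

Answer: 011000000000 (1536)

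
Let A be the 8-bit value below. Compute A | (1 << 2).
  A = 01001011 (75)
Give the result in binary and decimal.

Mask = 1 << 2 = 00000100
Bit 2 of A is 0, so OR-ing with the mask flips it to 1.
  01001011
| 00000100
----------
  01001111

Answer: 01001111 (79)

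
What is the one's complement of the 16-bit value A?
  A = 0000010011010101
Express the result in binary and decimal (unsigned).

Flip each bit (0->1, 1->0):
  0000010011010101
  1111101100101010

Answer: 1111101100101010 (64298)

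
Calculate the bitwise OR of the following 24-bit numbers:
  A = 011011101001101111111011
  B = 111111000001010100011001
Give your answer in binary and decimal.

Apply | to each column (1 where either bit is 1):
  011011101001101111111011
| 111111000001010100011001
--------------------------
  111111101001111111111011

Answer: 111111101001111111111011 (16687099)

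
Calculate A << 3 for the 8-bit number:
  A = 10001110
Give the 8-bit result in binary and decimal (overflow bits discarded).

Shift left by 3: drop the top 3 bit(s), append 3 zero(s) on the right.
  10001110  ->  discard [100], keep [01110], append 000
= 01110000

Answer: 01110000 (112)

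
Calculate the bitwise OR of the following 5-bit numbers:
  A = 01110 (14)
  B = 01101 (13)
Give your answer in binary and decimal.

Apply | to each column (1 where either bit is 1):
  01110
| 01101
-------
  01111

Answer: 01111 (15)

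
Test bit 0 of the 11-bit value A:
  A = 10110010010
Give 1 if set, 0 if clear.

Bit 0 is the 1st from the right.
  10110010010
            ^
That bit is 0.

Answer: 0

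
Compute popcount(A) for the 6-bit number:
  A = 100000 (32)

100000
1-bits at positions (from bit 0 = LSB): 5
Count = 1

Answer: 1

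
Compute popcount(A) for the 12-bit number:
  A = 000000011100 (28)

000000011100
1-bits at positions (from bit 0 = LSB): 2, 3, 4
Count = 3

Answer: 3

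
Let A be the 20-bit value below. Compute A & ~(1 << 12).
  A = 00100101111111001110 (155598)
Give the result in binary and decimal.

Mask = ~(1 << 12) = 11111110111111111111
Bit 12 of A is 1, so AND-ing with the mask clears it to 0.
  00100101111111001110
& 11111110111111111111
----------------------
  00100100111111001110

Answer: 00100100111111001110 (151502)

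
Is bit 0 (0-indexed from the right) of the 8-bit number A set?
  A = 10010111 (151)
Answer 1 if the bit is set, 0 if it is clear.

Bit 0 is the 1st from the right.
  10010111
         ^
That bit is 1.

Answer: 1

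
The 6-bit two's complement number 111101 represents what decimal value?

MSB is 1, so the value is negative. Find the magnitude:
1. Invert bits:  000010
2. Add 1:        000011  = 3
3. Apply sign:   -3

Answer: -3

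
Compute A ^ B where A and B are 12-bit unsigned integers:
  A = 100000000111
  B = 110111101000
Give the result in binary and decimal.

Apply ^ to each column (1 where bits differ):
  100000000111
^ 110111101000
--------------
  010111101111

Answer: 010111101111 (1519)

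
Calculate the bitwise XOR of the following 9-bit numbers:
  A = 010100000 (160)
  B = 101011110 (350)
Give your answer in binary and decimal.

Apply ^ to each column (1 where bits differ):
  010100000
^ 101011110
-----------
  111111110

Answer: 111111110 (510)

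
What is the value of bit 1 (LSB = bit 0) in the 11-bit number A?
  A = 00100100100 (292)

Bit 1 is the 2nd from the right.
  00100100100
           ^
That bit is 0.

Answer: 0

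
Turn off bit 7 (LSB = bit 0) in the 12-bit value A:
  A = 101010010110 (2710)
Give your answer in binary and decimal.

Mask = ~(1 << 7) = 111101111111
Bit 7 of A is 1, so AND-ing with the mask clears it to 0.
  101010010110
& 111101111111
--------------
  101000010110

Answer: 101000010110 (2582)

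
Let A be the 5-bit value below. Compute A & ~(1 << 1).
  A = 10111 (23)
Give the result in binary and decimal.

Mask = ~(1 << 1) = 11101
Bit 1 of A is 1, so AND-ing with the mask clears it to 0.
  10111
& 11101
-------
  10101

Answer: 10101 (21)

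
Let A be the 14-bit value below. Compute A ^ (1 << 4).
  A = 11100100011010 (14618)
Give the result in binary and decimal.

Mask = 1 << 4 = 00000000010000
Bit 4 of A is 1; XOR with the mask flips it to 0.
  11100100011010
^ 00000000010000
----------------
  11100100001010

Answer: 11100100001010 (14602)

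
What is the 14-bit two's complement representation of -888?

1. Binary of +888:  00001101111000
2. Invert bits:     11110010000111
3. Add 1:           11110010001000

Answer: 11110010001000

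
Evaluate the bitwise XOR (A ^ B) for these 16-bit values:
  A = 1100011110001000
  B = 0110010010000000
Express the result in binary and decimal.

Apply ^ to each column (1 where bits differ):
  1100011110001000
^ 0110010010000000
------------------
  1010001100001000

Answer: 1010001100001000 (41736)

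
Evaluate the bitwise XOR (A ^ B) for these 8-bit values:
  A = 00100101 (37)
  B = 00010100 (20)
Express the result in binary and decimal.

Apply ^ to each column (1 where bits differ):
  00100101
^ 00010100
----------
  00110001

Answer: 00110001 (49)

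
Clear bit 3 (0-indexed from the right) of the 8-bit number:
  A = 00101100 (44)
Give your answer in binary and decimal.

Mask = ~(1 << 3) = 11110111
Bit 3 of A is 1, so AND-ing with the mask clears it to 0.
  00101100
& 11110111
----------
  00100100

Answer: 00100100 (36)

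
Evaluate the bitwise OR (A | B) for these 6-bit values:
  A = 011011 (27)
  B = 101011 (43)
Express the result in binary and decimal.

Apply | to each column (1 where either bit is 1):
  011011
| 101011
--------
  111011

Answer: 111011 (59)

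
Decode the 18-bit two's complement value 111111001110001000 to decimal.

MSB is 1, so the value is negative. Find the magnitude:
1. Invert bits:  000000110001110111
2. Add 1:        000000110001111000  = 3192
3. Apply sign:   -3192

Answer: -3192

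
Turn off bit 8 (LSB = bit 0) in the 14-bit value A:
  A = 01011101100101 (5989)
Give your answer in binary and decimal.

Mask = ~(1 << 8) = 11111011111111
Bit 8 of A is 1, so AND-ing with the mask clears it to 0.
  01011101100101
& 11111011111111
----------------
  01011001100101

Answer: 01011001100101 (5733)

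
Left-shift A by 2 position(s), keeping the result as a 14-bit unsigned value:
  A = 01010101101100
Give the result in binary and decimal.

Shift left by 2: drop the top 2 bit(s), append 2 zero(s) on the right.
  01010101101100  ->  discard [01], keep [010101101100], append 00
= 01010110110000

Answer: 01010110110000 (5552)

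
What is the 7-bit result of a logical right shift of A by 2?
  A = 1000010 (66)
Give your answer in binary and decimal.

Logical shift right by 2: drop the bottom 2 bit(s), prepend 2 zero(s) on the left.
  1000010  ->  keep [10000], discard [10], prepend 00
= 0010000

Answer: 0010000 (16)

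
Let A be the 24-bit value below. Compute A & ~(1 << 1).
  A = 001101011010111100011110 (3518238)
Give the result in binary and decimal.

Mask = ~(1 << 1) = 111111111111111111111101
Bit 1 of A is 1, so AND-ing with the mask clears it to 0.
  001101011010111100011110
& 111111111111111111111101
--------------------------
  001101011010111100011100

Answer: 001101011010111100011100 (3518236)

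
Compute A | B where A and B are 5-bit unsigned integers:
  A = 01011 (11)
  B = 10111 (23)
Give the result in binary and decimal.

Apply | to each column (1 where either bit is 1):
  01011
| 10111
-------
  11111

Answer: 11111 (31)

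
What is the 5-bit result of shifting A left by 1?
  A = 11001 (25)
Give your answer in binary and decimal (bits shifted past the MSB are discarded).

Shift left by 1: drop the top 1 bit(s), append 1 zero(s) on the right.
  11001  ->  discard [1], keep [1001], append 0
= 10010

Answer: 10010 (18)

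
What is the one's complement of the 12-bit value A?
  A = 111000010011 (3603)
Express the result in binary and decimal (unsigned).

Flip each bit (0->1, 1->0):
  111000010011
  000111101100

Answer: 000111101100 (492)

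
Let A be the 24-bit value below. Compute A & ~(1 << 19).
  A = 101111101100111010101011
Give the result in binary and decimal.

Mask = ~(1 << 19) = 111101111111111111111111
Bit 19 of A is 1, so AND-ing with the mask clears it to 0.
  101111101100111010101011
& 111101111111111111111111
--------------------------
  101101101100111010101011

Answer: 101101101100111010101011 (11980459)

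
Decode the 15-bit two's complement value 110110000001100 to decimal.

MSB is 1, so the value is negative. Find the magnitude:
1. Invert bits:  001001111110011
2. Add 1:        001001111110100  = 5108
3. Apply sign:   -5108

Answer: -5108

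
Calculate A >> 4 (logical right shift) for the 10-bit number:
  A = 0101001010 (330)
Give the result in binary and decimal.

Logical shift right by 4: drop the bottom 4 bit(s), prepend 4 zero(s) on the left.
  0101001010  ->  keep [010100], discard [1010], prepend 0000
= 0000010100

Answer: 0000010100 (20)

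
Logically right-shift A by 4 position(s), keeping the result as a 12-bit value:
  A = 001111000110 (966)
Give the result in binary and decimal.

Logical shift right by 4: drop the bottom 4 bit(s), prepend 4 zero(s) on the left.
  001111000110  ->  keep [00111100], discard [0110], prepend 0000
= 000000111100

Answer: 000000111100 (60)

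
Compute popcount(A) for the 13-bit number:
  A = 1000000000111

1000000000111
1-bits at positions (from bit 0 = LSB): 0, 1, 2, 12
Count = 4

Answer: 4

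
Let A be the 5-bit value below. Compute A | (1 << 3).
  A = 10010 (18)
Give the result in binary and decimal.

Mask = 1 << 3 = 01000
Bit 3 of A is 0, so OR-ing with the mask flips it to 1.
  10010
| 01000
-------
  11010

Answer: 11010 (26)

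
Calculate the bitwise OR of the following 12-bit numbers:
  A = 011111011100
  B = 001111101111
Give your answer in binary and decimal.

Apply | to each column (1 where either bit is 1):
  011111011100
| 001111101111
--------------
  011111111111

Answer: 011111111111 (2047)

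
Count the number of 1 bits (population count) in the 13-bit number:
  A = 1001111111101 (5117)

1001111111101
1-bits at positions (from bit 0 = LSB): 0, 2, 3, 4, 5, 6, 7, 8, 9, 12
Count = 10

Answer: 10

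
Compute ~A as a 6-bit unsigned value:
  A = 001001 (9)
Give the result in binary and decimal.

Flip each bit (0->1, 1->0):
  001001
  110110

Answer: 110110 (54)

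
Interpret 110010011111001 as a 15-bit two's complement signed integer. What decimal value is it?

MSB is 1, so the value is negative. Find the magnitude:
1. Invert bits:  001101100000110
2. Add 1:        001101100000111  = 6919
3. Apply sign:   -6919

Answer: -6919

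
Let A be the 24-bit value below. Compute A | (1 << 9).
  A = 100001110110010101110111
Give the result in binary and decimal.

Mask = 1 << 9 = 000000000000001000000000
Bit 9 of A is 0, so OR-ing with the mask flips it to 1.
  100001110110010101110111
| 000000000000001000000000
--------------------------
  100001110110011101110111

Answer: 100001110110011101110111 (8873847)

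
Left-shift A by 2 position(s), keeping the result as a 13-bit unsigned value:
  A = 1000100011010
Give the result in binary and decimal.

Shift left by 2: drop the top 2 bit(s), append 2 zero(s) on the right.
  1000100011010  ->  discard [10], keep [00100011010], append 00
= 0010001101000

Answer: 0010001101000 (1128)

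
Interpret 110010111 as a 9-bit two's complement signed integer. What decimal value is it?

MSB is 1, so the value is negative. Find the magnitude:
1. Invert bits:  001101000
2. Add 1:        001101001  = 105
3. Apply sign:   -105

Answer: -105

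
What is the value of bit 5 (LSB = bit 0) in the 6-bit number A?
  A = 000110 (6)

Bit 5 is the 6th from the right.
  000110
  ^
That bit is 0.

Answer: 0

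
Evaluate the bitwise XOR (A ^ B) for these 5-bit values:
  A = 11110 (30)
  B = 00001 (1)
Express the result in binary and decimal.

Apply ^ to each column (1 where bits differ):
  11110
^ 00001
-------
  11111

Answer: 11111 (31)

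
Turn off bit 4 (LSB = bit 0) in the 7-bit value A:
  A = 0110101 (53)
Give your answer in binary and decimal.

Mask = ~(1 << 4) = 1101111
Bit 4 of A is 1, so AND-ing with the mask clears it to 0.
  0110101
& 1101111
---------
  0100101

Answer: 0100101 (37)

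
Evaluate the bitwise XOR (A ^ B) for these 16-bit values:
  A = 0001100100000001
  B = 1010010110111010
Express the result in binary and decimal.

Apply ^ to each column (1 where bits differ):
  0001100100000001
^ 1010010110111010
------------------
  1011110010111011

Answer: 1011110010111011 (48315)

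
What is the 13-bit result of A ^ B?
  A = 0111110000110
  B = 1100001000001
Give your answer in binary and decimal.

Apply ^ to each column (1 where bits differ):
  0111110000110
^ 1100001000001
---------------
  1011111000111

Answer: 1011111000111 (6087)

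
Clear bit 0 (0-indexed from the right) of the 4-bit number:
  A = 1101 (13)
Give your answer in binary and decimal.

Mask = ~(1 << 0) = 1110
Bit 0 of A is 1, so AND-ing with the mask clears it to 0.
  1101
& 1110
------
  1100

Answer: 1100 (12)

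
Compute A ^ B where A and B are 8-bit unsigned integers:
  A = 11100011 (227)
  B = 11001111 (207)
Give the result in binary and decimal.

Apply ^ to each column (1 where bits differ):
  11100011
^ 11001111
----------
  00101100

Answer: 00101100 (44)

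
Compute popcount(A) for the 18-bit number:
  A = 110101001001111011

110101001001111011
1-bits at positions (from bit 0 = LSB): 0, 1, 3, 4, 5, 6, 9, 12, 14, 16, 17
Count = 11

Answer: 11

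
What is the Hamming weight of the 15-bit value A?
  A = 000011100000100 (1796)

000011100000100
1-bits at positions (from bit 0 = LSB): 2, 8, 9, 10
Count = 4

Answer: 4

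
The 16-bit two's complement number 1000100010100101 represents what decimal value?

MSB is 1, so the value is negative. Find the magnitude:
1. Invert bits:  0111011101011010
2. Add 1:        0111011101011011  = 30555
3. Apply sign:   -30555

Answer: -30555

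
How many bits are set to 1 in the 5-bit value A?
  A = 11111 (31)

11111
1-bits at positions (from bit 0 = LSB): 0, 1, 2, 3, 4
Count = 5

Answer: 5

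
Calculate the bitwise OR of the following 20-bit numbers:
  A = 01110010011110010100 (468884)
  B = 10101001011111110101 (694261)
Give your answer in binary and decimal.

Apply | to each column (1 where either bit is 1):
  01110010011110010100
| 10101001011111110101
----------------------
  11111011011111110101

Answer: 11111011011111110101 (1030133)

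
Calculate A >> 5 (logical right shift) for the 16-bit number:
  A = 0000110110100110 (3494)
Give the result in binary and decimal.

Logical shift right by 5: drop the bottom 5 bit(s), prepend 5 zero(s) on the left.
  0000110110100110  ->  keep [00001101101], discard [00110], prepend 00000
= 0000000001101101

Answer: 0000000001101101 (109)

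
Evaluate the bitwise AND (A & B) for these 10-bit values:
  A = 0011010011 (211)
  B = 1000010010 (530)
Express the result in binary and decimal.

Apply & to each column (1 only where both bits are 1):
  0011010011
& 1000010010
------------
  0000010010

Answer: 0000010010 (18)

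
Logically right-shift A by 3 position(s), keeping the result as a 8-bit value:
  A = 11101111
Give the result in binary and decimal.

Logical shift right by 3: drop the bottom 3 bit(s), prepend 3 zero(s) on the left.
  11101111  ->  keep [11101], discard [111], prepend 000
= 00011101

Answer: 00011101 (29)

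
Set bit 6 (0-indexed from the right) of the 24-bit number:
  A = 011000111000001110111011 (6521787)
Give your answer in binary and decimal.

Mask = 1 << 6 = 000000000000000001000000
Bit 6 of A is 0, so OR-ing with the mask flips it to 1.
  011000111000001110111011
| 000000000000000001000000
--------------------------
  011000111000001111111011

Answer: 011000111000001111111011 (6521851)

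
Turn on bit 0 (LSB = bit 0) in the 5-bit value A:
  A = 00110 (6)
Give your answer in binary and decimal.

Mask = 1 << 0 = 00001
Bit 0 of A is 0, so OR-ing with the mask flips it to 1.
  00110
| 00001
-------
  00111

Answer: 00111 (7)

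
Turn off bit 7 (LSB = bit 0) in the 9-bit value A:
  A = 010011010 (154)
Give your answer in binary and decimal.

Mask = ~(1 << 7) = 101111111
Bit 7 of A is 1, so AND-ing with the mask clears it to 0.
  010011010
& 101111111
-----------
  000011010

Answer: 000011010 (26)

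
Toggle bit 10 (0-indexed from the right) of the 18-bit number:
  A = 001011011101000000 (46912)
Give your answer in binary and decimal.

Mask = 1 << 10 = 000000010000000000
Bit 10 of A is 1; XOR with the mask flips it to 0.
  001011011101000000
^ 000000010000000000
--------------------
  001011001101000000

Answer: 001011001101000000 (45888)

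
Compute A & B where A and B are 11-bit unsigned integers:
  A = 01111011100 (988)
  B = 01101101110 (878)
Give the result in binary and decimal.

Apply & to each column (1 only where both bits are 1):
  01111011100
& 01101101110
-------------
  01101001100

Answer: 01101001100 (844)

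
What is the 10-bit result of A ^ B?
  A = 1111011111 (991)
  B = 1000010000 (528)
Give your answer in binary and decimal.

Apply ^ to each column (1 where bits differ):
  1111011111
^ 1000010000
------------
  0111001111

Answer: 0111001111 (463)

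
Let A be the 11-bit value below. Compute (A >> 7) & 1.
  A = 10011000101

Bit 7 is the 8th from the right.
  10011000101
     ^
That bit is 1.

Answer: 1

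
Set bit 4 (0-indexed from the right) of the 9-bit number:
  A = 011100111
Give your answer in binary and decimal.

Mask = 1 << 4 = 000010000
Bit 4 of A is 0, so OR-ing with the mask flips it to 1.
  011100111
| 000010000
-----------
  011110111

Answer: 011110111 (247)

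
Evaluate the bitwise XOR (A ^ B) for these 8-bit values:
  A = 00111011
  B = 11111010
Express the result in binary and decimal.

Apply ^ to each column (1 where bits differ):
  00111011
^ 11111010
----------
  11000001

Answer: 11000001 (193)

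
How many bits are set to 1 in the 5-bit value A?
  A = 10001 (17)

10001
1-bits at positions (from bit 0 = LSB): 0, 4
Count = 2

Answer: 2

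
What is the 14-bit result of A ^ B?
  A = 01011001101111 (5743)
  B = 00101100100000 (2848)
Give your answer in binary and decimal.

Apply ^ to each column (1 where bits differ):
  01011001101111
^ 00101100100000
----------------
  01110101001111

Answer: 01110101001111 (7503)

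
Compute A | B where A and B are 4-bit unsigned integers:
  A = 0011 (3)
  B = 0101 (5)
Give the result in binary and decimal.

Apply | to each column (1 where either bit is 1):
  0011
| 0101
------
  0111

Answer: 0111 (7)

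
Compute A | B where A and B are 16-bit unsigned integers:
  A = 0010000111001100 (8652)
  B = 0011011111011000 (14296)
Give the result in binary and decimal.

Apply | to each column (1 where either bit is 1):
  0010000111001100
| 0011011111011000
------------------
  0011011111011100

Answer: 0011011111011100 (14300)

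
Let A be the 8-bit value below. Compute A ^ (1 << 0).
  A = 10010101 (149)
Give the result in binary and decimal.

Mask = 1 << 0 = 00000001
Bit 0 of A is 1; XOR with the mask flips it to 0.
  10010101
^ 00000001
----------
  10010100

Answer: 10010100 (148)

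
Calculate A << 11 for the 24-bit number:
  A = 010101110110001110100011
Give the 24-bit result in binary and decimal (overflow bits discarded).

Shift left by 11: drop the top 11 bit(s), append 11 zero(s) on the right.
  010101110110001110100011  ->  discard [01010111011], keep [0001110100011], append 00000000000
= 000111010001100000000000

Answer: 000111010001100000000000 (1906688)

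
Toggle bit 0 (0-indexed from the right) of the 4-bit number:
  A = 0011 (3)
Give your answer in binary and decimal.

Mask = 1 << 0 = 0001
Bit 0 of A is 1; XOR with the mask flips it to 0.
  0011
^ 0001
------
  0010

Answer: 0010 (2)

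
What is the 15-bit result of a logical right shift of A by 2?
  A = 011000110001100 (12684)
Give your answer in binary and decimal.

Logical shift right by 2: drop the bottom 2 bit(s), prepend 2 zero(s) on the left.
  011000110001100  ->  keep [0110001100011], discard [00], prepend 00
= 000110001100011

Answer: 000110001100011 (3171)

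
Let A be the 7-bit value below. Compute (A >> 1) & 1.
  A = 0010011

Bit 1 is the 2nd from the right.
  0010011
       ^
That bit is 1.

Answer: 1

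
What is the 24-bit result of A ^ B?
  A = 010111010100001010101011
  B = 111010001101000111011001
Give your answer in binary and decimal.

Apply ^ to each column (1 where bits differ):
  010111010100001010101011
^ 111010001101000111011001
--------------------------
  101101011001001101110010

Answer: 101101011001001101110010 (11899762)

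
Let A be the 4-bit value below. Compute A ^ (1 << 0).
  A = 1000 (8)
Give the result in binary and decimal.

Mask = 1 << 0 = 0001
Bit 0 of A is 0; XOR with the mask flips it to 1.
  1000
^ 0001
------
  1001

Answer: 1001 (9)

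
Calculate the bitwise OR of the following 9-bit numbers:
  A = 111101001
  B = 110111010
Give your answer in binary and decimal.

Apply | to each column (1 where either bit is 1):
  111101001
| 110111010
-----------
  111111011

Answer: 111111011 (507)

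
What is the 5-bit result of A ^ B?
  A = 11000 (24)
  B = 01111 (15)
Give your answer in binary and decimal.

Apply ^ to each column (1 where bits differ):
  11000
^ 01111
-------
  10111

Answer: 10111 (23)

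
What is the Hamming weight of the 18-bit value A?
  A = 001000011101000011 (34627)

001000011101000011
1-bits at positions (from bit 0 = LSB): 0, 1, 6, 8, 9, 10, 15
Count = 7

Answer: 7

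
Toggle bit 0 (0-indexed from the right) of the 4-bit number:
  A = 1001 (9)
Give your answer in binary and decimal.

Mask = 1 << 0 = 0001
Bit 0 of A is 1; XOR with the mask flips it to 0.
  1001
^ 0001
------
  1000

Answer: 1000 (8)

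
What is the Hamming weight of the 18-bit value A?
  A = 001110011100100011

001110011100100011
1-bits at positions (from bit 0 = LSB): 0, 1, 5, 8, 9, 10, 13, 14, 15
Count = 9

Answer: 9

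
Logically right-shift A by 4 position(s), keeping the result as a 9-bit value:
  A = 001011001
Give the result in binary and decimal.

Logical shift right by 4: drop the bottom 4 bit(s), prepend 4 zero(s) on the left.
  001011001  ->  keep [00101], discard [1001], prepend 0000
= 000000101

Answer: 000000101 (5)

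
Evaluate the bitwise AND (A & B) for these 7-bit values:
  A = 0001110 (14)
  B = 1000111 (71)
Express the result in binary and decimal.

Apply & to each column (1 only where both bits are 1):
  0001110
& 1000111
---------
  0000110

Answer: 0000110 (6)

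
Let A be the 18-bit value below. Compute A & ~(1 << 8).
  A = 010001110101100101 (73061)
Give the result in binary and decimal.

Mask = ~(1 << 8) = 111111111011111111
Bit 8 of A is 1, so AND-ing with the mask clears it to 0.
  010001110101100101
& 111111111011111111
--------------------
  010001110001100101

Answer: 010001110001100101 (72805)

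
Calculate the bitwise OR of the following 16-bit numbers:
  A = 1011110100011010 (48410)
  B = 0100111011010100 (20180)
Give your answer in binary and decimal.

Apply | to each column (1 where either bit is 1):
  1011110100011010
| 0100111011010100
------------------
  1111111111011110

Answer: 1111111111011110 (65502)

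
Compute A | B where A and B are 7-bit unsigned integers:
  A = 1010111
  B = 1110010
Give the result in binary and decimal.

Apply | to each column (1 where either bit is 1):
  1010111
| 1110010
---------
  1110111

Answer: 1110111 (119)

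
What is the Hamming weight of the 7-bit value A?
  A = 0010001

0010001
1-bits at positions (from bit 0 = LSB): 0, 4
Count = 2

Answer: 2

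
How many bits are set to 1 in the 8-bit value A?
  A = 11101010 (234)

11101010
1-bits at positions (from bit 0 = LSB): 1, 3, 5, 6, 7
Count = 5

Answer: 5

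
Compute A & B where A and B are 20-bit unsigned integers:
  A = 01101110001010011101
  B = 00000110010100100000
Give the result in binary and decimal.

Apply & to each column (1 only where both bits are 1):
  01101110001010011101
& 00000110010100100000
----------------------
  00000110000000000000

Answer: 00000110000000000000 (24576)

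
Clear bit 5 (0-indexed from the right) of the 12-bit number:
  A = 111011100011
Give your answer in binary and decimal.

Mask = ~(1 << 5) = 111111011111
Bit 5 of A is 1, so AND-ing with the mask clears it to 0.
  111011100011
& 111111011111
--------------
  111011000011

Answer: 111011000011 (3779)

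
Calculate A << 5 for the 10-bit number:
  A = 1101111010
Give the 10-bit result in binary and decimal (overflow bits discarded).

Shift left by 5: drop the top 5 bit(s), append 5 zero(s) on the right.
  1101111010  ->  discard [11011], keep [11010], append 00000
= 1101000000

Answer: 1101000000 (832)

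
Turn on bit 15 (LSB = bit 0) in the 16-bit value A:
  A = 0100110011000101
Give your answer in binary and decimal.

Mask = 1 << 15 = 1000000000000000
Bit 15 of A is 0, so OR-ing with the mask flips it to 1.
  0100110011000101
| 1000000000000000
------------------
  1100110011000101

Answer: 1100110011000101 (52421)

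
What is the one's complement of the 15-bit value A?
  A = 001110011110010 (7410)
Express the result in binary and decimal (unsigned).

Flip each bit (0->1, 1->0):
  001110011110010
  110001100001101

Answer: 110001100001101 (25357)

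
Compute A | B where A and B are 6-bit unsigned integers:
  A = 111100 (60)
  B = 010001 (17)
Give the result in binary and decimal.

Apply | to each column (1 where either bit is 1):
  111100
| 010001
--------
  111101

Answer: 111101 (61)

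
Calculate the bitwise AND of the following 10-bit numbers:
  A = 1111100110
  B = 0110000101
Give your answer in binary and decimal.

Apply & to each column (1 only where both bits are 1):
  1111100110
& 0110000101
------------
  0110000100

Answer: 0110000100 (388)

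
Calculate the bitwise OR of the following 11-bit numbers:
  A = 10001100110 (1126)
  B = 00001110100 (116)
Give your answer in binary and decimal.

Apply | to each column (1 where either bit is 1):
  10001100110
| 00001110100
-------------
  10001110110

Answer: 10001110110 (1142)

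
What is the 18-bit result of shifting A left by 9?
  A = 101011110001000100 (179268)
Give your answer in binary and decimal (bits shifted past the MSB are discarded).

Shift left by 9: drop the top 9 bit(s), append 9 zero(s) on the right.
  101011110001000100  ->  discard [101011110], keep [001000100], append 000000000
= 001000100000000000

Answer: 001000100000000000 (34816)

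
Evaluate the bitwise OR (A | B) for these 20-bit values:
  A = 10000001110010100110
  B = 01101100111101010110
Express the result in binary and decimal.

Apply | to each column (1 where either bit is 1):
  10000001110010100110
| 01101100111101010110
----------------------
  11101101111111110110

Answer: 11101101111111110110 (974838)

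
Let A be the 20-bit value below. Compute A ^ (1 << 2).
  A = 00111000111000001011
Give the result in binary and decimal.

Mask = 1 << 2 = 00000000000000000100
Bit 2 of A is 0; XOR with the mask flips it to 1.
  00111000111000001011
^ 00000000000000000100
----------------------
  00111000111000001111

Answer: 00111000111000001111 (232975)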